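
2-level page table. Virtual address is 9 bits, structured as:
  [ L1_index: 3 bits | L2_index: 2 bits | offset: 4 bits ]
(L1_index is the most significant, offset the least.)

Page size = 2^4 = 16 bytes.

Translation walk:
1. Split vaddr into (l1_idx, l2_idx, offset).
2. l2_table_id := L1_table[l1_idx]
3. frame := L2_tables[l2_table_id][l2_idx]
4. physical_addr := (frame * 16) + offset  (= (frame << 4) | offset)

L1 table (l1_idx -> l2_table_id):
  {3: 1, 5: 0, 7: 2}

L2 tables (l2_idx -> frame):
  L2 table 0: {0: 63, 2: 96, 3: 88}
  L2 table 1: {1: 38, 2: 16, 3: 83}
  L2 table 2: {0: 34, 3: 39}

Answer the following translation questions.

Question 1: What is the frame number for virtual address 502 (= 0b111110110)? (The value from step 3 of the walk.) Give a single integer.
vaddr = 502: l1_idx=7, l2_idx=3
L1[7] = 2; L2[2][3] = 39

Answer: 39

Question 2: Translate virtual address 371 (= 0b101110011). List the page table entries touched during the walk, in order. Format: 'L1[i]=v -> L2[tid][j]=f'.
vaddr = 371 = 0b101110011
Split: l1_idx=5, l2_idx=3, offset=3

Answer: L1[5]=0 -> L2[0][3]=88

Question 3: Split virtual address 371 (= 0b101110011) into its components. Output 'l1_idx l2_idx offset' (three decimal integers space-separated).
vaddr = 371 = 0b101110011
  top 3 bits -> l1_idx = 5
  next 2 bits -> l2_idx = 3
  bottom 4 bits -> offset = 3

Answer: 5 3 3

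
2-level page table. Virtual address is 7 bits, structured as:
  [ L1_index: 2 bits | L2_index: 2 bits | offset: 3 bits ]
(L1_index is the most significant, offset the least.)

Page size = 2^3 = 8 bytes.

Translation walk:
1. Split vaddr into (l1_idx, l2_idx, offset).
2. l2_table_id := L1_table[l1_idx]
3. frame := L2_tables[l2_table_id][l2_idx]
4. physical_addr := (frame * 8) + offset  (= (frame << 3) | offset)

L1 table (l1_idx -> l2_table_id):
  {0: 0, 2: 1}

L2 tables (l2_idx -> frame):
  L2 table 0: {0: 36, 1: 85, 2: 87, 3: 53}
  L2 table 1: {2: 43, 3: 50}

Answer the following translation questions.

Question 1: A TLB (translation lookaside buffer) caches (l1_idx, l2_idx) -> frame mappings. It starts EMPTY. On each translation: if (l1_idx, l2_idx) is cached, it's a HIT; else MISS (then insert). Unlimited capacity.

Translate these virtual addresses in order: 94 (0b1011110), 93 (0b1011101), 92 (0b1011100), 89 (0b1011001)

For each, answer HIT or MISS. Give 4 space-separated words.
vaddr=94: (2,3) not in TLB -> MISS, insert
vaddr=93: (2,3) in TLB -> HIT
vaddr=92: (2,3) in TLB -> HIT
vaddr=89: (2,3) in TLB -> HIT

Answer: MISS HIT HIT HIT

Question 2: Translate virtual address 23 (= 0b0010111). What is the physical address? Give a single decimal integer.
vaddr = 23 = 0b0010111
Split: l1_idx=0, l2_idx=2, offset=7
L1[0] = 0
L2[0][2] = 87
paddr = 87 * 8 + 7 = 703

Answer: 703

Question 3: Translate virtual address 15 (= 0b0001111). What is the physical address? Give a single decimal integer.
vaddr = 15 = 0b0001111
Split: l1_idx=0, l2_idx=1, offset=7
L1[0] = 0
L2[0][1] = 85
paddr = 85 * 8 + 7 = 687

Answer: 687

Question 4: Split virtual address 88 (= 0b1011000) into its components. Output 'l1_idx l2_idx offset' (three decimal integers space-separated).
vaddr = 88 = 0b1011000
  top 2 bits -> l1_idx = 2
  next 2 bits -> l2_idx = 3
  bottom 3 bits -> offset = 0

Answer: 2 3 0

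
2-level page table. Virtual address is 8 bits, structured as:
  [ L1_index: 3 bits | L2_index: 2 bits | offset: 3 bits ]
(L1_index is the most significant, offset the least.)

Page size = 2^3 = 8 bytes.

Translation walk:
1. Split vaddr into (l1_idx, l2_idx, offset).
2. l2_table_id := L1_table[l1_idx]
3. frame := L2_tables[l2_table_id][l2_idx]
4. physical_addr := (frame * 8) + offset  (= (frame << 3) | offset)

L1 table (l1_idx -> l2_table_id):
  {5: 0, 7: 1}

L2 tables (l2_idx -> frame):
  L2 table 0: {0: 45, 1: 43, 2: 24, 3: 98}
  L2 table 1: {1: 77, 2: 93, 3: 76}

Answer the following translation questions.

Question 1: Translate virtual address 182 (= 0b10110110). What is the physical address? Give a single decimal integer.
Answer: 198

Derivation:
vaddr = 182 = 0b10110110
Split: l1_idx=5, l2_idx=2, offset=6
L1[5] = 0
L2[0][2] = 24
paddr = 24 * 8 + 6 = 198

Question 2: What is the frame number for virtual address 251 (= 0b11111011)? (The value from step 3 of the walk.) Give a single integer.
vaddr = 251: l1_idx=7, l2_idx=3
L1[7] = 1; L2[1][3] = 76

Answer: 76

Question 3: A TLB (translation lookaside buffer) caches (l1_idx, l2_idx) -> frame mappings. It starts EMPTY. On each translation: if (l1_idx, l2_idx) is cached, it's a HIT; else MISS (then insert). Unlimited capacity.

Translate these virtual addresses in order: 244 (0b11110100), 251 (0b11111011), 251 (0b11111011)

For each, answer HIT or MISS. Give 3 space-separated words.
vaddr=244: (7,2) not in TLB -> MISS, insert
vaddr=251: (7,3) not in TLB -> MISS, insert
vaddr=251: (7,3) in TLB -> HIT

Answer: MISS MISS HIT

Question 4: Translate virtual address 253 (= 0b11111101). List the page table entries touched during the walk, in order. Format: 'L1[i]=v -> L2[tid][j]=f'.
Answer: L1[7]=1 -> L2[1][3]=76

Derivation:
vaddr = 253 = 0b11111101
Split: l1_idx=7, l2_idx=3, offset=5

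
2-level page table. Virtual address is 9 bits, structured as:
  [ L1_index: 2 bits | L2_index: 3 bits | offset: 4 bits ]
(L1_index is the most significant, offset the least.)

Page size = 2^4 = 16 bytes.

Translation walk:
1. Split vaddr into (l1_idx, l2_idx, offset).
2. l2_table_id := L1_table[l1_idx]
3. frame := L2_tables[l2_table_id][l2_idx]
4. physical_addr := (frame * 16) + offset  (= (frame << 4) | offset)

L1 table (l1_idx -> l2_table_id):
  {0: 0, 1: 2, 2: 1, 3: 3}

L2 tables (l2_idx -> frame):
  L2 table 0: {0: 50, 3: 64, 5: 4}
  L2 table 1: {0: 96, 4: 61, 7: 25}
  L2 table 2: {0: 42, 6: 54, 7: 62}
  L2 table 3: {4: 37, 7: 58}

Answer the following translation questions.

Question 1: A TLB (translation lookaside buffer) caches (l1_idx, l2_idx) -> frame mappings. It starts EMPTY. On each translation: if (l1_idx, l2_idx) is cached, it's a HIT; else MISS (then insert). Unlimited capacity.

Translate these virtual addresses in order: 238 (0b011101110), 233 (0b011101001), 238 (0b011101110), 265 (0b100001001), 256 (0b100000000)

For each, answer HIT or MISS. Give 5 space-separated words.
vaddr=238: (1,6) not in TLB -> MISS, insert
vaddr=233: (1,6) in TLB -> HIT
vaddr=238: (1,6) in TLB -> HIT
vaddr=265: (2,0) not in TLB -> MISS, insert
vaddr=256: (2,0) in TLB -> HIT

Answer: MISS HIT HIT MISS HIT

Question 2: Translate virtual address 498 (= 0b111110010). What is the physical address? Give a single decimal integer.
vaddr = 498 = 0b111110010
Split: l1_idx=3, l2_idx=7, offset=2
L1[3] = 3
L2[3][7] = 58
paddr = 58 * 16 + 2 = 930

Answer: 930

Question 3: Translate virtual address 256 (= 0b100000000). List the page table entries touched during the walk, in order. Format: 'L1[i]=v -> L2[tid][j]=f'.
Answer: L1[2]=1 -> L2[1][0]=96

Derivation:
vaddr = 256 = 0b100000000
Split: l1_idx=2, l2_idx=0, offset=0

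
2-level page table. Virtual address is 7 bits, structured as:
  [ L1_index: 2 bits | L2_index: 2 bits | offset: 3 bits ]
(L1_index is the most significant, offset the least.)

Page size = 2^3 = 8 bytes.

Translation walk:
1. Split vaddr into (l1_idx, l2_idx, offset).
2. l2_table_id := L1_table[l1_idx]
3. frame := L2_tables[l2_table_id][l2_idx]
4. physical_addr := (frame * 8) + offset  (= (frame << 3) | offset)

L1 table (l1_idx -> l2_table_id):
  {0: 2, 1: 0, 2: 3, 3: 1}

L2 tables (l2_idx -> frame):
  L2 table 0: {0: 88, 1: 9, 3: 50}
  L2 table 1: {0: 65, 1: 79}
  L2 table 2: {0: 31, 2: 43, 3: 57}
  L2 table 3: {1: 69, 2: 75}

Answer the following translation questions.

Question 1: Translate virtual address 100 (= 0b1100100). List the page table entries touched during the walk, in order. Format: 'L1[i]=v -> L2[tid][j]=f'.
vaddr = 100 = 0b1100100
Split: l1_idx=3, l2_idx=0, offset=4

Answer: L1[3]=1 -> L2[1][0]=65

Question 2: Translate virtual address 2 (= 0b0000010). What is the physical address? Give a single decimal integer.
vaddr = 2 = 0b0000010
Split: l1_idx=0, l2_idx=0, offset=2
L1[0] = 2
L2[2][0] = 31
paddr = 31 * 8 + 2 = 250

Answer: 250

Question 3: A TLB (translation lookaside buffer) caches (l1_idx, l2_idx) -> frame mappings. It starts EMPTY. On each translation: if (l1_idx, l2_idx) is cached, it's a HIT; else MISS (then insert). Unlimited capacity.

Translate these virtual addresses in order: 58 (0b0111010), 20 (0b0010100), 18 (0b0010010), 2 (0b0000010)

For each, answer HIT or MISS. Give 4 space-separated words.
Answer: MISS MISS HIT MISS

Derivation:
vaddr=58: (1,3) not in TLB -> MISS, insert
vaddr=20: (0,2) not in TLB -> MISS, insert
vaddr=18: (0,2) in TLB -> HIT
vaddr=2: (0,0) not in TLB -> MISS, insert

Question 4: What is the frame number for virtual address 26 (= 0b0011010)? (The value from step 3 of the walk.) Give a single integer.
Answer: 57

Derivation:
vaddr = 26: l1_idx=0, l2_idx=3
L1[0] = 2; L2[2][3] = 57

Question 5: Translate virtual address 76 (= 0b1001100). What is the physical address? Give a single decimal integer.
Answer: 556

Derivation:
vaddr = 76 = 0b1001100
Split: l1_idx=2, l2_idx=1, offset=4
L1[2] = 3
L2[3][1] = 69
paddr = 69 * 8 + 4 = 556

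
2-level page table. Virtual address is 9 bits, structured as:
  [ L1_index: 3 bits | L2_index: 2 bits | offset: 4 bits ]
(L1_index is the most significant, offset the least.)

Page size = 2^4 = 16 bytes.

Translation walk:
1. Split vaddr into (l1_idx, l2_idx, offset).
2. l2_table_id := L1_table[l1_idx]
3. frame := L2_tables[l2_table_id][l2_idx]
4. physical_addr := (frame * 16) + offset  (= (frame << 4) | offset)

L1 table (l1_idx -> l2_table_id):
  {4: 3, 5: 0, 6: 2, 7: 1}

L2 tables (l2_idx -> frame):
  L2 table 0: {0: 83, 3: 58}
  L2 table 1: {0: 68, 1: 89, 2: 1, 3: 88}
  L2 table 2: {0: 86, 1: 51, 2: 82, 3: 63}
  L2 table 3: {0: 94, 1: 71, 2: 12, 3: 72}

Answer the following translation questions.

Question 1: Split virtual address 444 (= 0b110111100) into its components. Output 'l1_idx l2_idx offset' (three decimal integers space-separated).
vaddr = 444 = 0b110111100
  top 3 bits -> l1_idx = 6
  next 2 bits -> l2_idx = 3
  bottom 4 bits -> offset = 12

Answer: 6 3 12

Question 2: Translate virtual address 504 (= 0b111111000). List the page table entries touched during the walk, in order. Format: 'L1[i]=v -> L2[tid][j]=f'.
Answer: L1[7]=1 -> L2[1][3]=88

Derivation:
vaddr = 504 = 0b111111000
Split: l1_idx=7, l2_idx=3, offset=8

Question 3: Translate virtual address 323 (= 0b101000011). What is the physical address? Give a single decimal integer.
vaddr = 323 = 0b101000011
Split: l1_idx=5, l2_idx=0, offset=3
L1[5] = 0
L2[0][0] = 83
paddr = 83 * 16 + 3 = 1331

Answer: 1331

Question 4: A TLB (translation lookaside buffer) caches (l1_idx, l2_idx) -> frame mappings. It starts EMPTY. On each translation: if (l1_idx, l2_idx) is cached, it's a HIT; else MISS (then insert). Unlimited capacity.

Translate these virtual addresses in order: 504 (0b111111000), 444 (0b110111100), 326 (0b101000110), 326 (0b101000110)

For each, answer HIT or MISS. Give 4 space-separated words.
Answer: MISS MISS MISS HIT

Derivation:
vaddr=504: (7,3) not in TLB -> MISS, insert
vaddr=444: (6,3) not in TLB -> MISS, insert
vaddr=326: (5,0) not in TLB -> MISS, insert
vaddr=326: (5,0) in TLB -> HIT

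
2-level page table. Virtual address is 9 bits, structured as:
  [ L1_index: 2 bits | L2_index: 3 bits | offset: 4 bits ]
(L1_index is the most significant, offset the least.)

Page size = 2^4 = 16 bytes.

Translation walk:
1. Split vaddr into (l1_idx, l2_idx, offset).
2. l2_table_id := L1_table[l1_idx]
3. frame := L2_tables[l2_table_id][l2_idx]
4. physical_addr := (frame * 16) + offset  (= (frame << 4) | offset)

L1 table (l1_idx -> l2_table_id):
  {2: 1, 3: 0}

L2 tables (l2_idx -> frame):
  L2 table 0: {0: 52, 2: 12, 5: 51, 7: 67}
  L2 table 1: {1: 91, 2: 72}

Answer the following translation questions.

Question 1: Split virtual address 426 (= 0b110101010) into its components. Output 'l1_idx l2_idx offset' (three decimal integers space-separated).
Answer: 3 2 10

Derivation:
vaddr = 426 = 0b110101010
  top 2 bits -> l1_idx = 3
  next 3 bits -> l2_idx = 2
  bottom 4 bits -> offset = 10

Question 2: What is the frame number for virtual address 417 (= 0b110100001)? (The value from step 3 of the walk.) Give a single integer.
Answer: 12

Derivation:
vaddr = 417: l1_idx=3, l2_idx=2
L1[3] = 0; L2[0][2] = 12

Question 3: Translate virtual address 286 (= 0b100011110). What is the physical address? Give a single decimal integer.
Answer: 1470

Derivation:
vaddr = 286 = 0b100011110
Split: l1_idx=2, l2_idx=1, offset=14
L1[2] = 1
L2[1][1] = 91
paddr = 91 * 16 + 14 = 1470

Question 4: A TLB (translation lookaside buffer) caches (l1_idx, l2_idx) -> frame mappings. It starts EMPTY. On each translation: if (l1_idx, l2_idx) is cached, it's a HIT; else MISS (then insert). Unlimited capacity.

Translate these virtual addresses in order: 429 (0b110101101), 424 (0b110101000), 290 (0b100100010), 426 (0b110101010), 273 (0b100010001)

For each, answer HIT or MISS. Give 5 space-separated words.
Answer: MISS HIT MISS HIT MISS

Derivation:
vaddr=429: (3,2) not in TLB -> MISS, insert
vaddr=424: (3,2) in TLB -> HIT
vaddr=290: (2,2) not in TLB -> MISS, insert
vaddr=426: (3,2) in TLB -> HIT
vaddr=273: (2,1) not in TLB -> MISS, insert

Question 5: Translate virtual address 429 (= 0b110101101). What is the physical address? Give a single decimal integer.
vaddr = 429 = 0b110101101
Split: l1_idx=3, l2_idx=2, offset=13
L1[3] = 0
L2[0][2] = 12
paddr = 12 * 16 + 13 = 205

Answer: 205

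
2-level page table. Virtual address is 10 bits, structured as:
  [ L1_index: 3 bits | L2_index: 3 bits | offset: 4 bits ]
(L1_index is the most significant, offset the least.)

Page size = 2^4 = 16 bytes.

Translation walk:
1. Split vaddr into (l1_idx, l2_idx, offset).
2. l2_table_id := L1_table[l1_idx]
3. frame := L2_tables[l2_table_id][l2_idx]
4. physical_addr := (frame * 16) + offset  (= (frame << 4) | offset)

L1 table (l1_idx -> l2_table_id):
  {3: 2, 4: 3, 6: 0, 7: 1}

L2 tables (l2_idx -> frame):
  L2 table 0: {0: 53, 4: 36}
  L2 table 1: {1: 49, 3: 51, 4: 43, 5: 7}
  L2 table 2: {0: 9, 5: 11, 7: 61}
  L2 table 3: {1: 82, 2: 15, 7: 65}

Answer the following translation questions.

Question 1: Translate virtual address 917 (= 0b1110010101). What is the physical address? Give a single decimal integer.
Answer: 789

Derivation:
vaddr = 917 = 0b1110010101
Split: l1_idx=7, l2_idx=1, offset=5
L1[7] = 1
L2[1][1] = 49
paddr = 49 * 16 + 5 = 789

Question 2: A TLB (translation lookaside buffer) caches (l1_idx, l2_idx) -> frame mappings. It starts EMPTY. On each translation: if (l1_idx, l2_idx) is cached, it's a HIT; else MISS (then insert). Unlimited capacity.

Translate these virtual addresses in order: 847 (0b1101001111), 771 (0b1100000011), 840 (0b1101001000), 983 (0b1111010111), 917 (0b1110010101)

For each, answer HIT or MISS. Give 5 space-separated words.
vaddr=847: (6,4) not in TLB -> MISS, insert
vaddr=771: (6,0) not in TLB -> MISS, insert
vaddr=840: (6,4) in TLB -> HIT
vaddr=983: (7,5) not in TLB -> MISS, insert
vaddr=917: (7,1) not in TLB -> MISS, insert

Answer: MISS MISS HIT MISS MISS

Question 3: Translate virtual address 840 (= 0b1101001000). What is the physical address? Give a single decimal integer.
vaddr = 840 = 0b1101001000
Split: l1_idx=6, l2_idx=4, offset=8
L1[6] = 0
L2[0][4] = 36
paddr = 36 * 16 + 8 = 584

Answer: 584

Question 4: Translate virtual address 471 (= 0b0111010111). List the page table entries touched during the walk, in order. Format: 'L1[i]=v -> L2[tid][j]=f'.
Answer: L1[3]=2 -> L2[2][5]=11

Derivation:
vaddr = 471 = 0b0111010111
Split: l1_idx=3, l2_idx=5, offset=7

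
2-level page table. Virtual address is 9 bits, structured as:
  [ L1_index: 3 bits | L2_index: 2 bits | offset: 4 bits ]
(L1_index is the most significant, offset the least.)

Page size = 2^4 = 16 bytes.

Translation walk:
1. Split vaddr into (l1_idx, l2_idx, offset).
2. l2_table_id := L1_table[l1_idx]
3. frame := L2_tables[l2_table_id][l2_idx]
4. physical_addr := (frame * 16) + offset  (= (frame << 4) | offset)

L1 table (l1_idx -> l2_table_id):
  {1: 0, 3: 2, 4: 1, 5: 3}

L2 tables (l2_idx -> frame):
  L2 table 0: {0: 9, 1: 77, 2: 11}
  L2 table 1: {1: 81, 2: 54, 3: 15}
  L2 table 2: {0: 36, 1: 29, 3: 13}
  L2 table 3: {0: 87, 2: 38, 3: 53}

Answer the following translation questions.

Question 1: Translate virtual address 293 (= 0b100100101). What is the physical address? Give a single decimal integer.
vaddr = 293 = 0b100100101
Split: l1_idx=4, l2_idx=2, offset=5
L1[4] = 1
L2[1][2] = 54
paddr = 54 * 16 + 5 = 869

Answer: 869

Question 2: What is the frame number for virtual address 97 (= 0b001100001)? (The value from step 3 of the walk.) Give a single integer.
vaddr = 97: l1_idx=1, l2_idx=2
L1[1] = 0; L2[0][2] = 11

Answer: 11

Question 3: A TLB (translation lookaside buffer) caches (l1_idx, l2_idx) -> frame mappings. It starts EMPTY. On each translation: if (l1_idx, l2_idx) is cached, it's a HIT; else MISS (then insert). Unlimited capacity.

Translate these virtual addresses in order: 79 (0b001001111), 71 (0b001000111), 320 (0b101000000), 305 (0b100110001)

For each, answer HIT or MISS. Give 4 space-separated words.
vaddr=79: (1,0) not in TLB -> MISS, insert
vaddr=71: (1,0) in TLB -> HIT
vaddr=320: (5,0) not in TLB -> MISS, insert
vaddr=305: (4,3) not in TLB -> MISS, insert

Answer: MISS HIT MISS MISS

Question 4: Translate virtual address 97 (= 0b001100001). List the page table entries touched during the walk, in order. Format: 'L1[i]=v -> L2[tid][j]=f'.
vaddr = 97 = 0b001100001
Split: l1_idx=1, l2_idx=2, offset=1

Answer: L1[1]=0 -> L2[0][2]=11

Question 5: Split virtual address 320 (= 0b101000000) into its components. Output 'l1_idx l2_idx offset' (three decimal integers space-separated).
vaddr = 320 = 0b101000000
  top 3 bits -> l1_idx = 5
  next 2 bits -> l2_idx = 0
  bottom 4 bits -> offset = 0

Answer: 5 0 0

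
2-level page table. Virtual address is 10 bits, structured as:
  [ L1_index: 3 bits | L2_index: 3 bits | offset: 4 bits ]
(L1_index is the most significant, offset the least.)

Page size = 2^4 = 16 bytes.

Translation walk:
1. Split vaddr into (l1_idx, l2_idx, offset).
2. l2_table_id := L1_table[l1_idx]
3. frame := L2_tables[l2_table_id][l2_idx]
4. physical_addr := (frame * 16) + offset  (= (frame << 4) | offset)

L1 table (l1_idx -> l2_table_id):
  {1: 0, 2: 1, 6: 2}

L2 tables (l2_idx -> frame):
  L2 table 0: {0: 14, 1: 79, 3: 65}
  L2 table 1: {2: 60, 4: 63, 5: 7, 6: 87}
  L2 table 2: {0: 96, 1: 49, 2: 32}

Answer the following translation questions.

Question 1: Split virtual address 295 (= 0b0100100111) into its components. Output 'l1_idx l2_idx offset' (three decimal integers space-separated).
vaddr = 295 = 0b0100100111
  top 3 bits -> l1_idx = 2
  next 3 bits -> l2_idx = 2
  bottom 4 bits -> offset = 7

Answer: 2 2 7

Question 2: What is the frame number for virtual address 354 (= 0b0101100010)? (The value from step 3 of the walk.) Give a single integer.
vaddr = 354: l1_idx=2, l2_idx=6
L1[2] = 1; L2[1][6] = 87

Answer: 87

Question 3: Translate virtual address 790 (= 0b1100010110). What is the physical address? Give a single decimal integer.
vaddr = 790 = 0b1100010110
Split: l1_idx=6, l2_idx=1, offset=6
L1[6] = 2
L2[2][1] = 49
paddr = 49 * 16 + 6 = 790

Answer: 790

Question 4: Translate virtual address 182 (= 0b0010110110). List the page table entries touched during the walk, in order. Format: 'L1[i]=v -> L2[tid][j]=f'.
Answer: L1[1]=0 -> L2[0][3]=65

Derivation:
vaddr = 182 = 0b0010110110
Split: l1_idx=1, l2_idx=3, offset=6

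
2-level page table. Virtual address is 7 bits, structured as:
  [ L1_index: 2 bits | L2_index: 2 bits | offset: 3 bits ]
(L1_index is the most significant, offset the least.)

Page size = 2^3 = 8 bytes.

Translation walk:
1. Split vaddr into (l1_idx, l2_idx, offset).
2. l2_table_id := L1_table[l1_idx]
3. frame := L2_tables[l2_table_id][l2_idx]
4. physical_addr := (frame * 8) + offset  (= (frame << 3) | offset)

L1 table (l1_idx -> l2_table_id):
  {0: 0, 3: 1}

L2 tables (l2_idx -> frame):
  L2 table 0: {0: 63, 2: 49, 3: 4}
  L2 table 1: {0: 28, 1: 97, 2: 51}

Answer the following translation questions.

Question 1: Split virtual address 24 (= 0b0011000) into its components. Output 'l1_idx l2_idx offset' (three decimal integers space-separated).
Answer: 0 3 0

Derivation:
vaddr = 24 = 0b0011000
  top 2 bits -> l1_idx = 0
  next 2 bits -> l2_idx = 3
  bottom 3 bits -> offset = 0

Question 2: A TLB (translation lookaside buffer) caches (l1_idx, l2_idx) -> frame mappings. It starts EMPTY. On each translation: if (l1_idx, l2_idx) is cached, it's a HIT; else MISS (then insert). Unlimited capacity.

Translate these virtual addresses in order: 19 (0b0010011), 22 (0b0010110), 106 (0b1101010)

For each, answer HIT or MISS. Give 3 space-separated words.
vaddr=19: (0,2) not in TLB -> MISS, insert
vaddr=22: (0,2) in TLB -> HIT
vaddr=106: (3,1) not in TLB -> MISS, insert

Answer: MISS HIT MISS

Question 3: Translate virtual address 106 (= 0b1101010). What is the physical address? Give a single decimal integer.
vaddr = 106 = 0b1101010
Split: l1_idx=3, l2_idx=1, offset=2
L1[3] = 1
L2[1][1] = 97
paddr = 97 * 8 + 2 = 778

Answer: 778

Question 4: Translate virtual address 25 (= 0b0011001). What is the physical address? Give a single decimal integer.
Answer: 33

Derivation:
vaddr = 25 = 0b0011001
Split: l1_idx=0, l2_idx=3, offset=1
L1[0] = 0
L2[0][3] = 4
paddr = 4 * 8 + 1 = 33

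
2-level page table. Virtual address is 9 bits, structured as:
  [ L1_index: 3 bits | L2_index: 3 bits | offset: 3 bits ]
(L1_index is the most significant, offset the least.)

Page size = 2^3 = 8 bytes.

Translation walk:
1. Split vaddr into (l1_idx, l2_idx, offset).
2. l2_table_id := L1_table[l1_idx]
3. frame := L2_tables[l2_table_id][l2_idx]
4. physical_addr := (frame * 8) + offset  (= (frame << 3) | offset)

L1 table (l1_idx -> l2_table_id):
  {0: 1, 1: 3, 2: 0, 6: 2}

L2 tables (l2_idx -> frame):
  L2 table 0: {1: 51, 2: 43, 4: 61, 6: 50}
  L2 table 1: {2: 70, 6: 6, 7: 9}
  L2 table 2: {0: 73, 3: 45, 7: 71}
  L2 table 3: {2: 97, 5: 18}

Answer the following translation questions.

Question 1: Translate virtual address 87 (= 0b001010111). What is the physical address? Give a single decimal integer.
vaddr = 87 = 0b001010111
Split: l1_idx=1, l2_idx=2, offset=7
L1[1] = 3
L2[3][2] = 97
paddr = 97 * 8 + 7 = 783

Answer: 783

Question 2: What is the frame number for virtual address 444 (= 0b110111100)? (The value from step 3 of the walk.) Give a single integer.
Answer: 71

Derivation:
vaddr = 444: l1_idx=6, l2_idx=7
L1[6] = 2; L2[2][7] = 71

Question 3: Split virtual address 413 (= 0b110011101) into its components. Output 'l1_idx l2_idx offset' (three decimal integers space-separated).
vaddr = 413 = 0b110011101
  top 3 bits -> l1_idx = 6
  next 3 bits -> l2_idx = 3
  bottom 3 bits -> offset = 5

Answer: 6 3 5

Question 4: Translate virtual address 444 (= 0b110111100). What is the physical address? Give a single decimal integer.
vaddr = 444 = 0b110111100
Split: l1_idx=6, l2_idx=7, offset=4
L1[6] = 2
L2[2][7] = 71
paddr = 71 * 8 + 4 = 572

Answer: 572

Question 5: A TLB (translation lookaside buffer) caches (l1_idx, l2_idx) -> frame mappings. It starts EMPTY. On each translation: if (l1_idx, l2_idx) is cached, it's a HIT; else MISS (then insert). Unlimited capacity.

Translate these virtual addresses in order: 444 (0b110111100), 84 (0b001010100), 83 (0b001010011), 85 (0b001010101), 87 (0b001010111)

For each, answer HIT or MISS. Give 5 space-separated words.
Answer: MISS MISS HIT HIT HIT

Derivation:
vaddr=444: (6,7) not in TLB -> MISS, insert
vaddr=84: (1,2) not in TLB -> MISS, insert
vaddr=83: (1,2) in TLB -> HIT
vaddr=85: (1,2) in TLB -> HIT
vaddr=87: (1,2) in TLB -> HIT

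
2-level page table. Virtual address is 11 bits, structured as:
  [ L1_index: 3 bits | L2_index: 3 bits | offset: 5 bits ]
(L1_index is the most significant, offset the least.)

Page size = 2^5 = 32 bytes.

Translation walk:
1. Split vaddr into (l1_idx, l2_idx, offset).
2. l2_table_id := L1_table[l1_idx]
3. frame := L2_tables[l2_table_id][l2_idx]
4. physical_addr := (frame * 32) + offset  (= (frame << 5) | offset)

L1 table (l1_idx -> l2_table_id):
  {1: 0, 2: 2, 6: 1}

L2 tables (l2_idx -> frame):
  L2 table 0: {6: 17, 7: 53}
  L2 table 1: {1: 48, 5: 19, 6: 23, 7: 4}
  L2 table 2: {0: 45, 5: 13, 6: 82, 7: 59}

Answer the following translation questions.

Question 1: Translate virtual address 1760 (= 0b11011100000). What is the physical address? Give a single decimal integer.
vaddr = 1760 = 0b11011100000
Split: l1_idx=6, l2_idx=7, offset=0
L1[6] = 1
L2[1][7] = 4
paddr = 4 * 32 + 0 = 128

Answer: 128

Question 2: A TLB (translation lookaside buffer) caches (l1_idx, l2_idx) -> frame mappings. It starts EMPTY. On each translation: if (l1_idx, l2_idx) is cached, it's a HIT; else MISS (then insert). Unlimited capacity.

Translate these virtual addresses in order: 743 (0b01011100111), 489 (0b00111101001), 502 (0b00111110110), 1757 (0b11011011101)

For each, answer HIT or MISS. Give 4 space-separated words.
vaddr=743: (2,7) not in TLB -> MISS, insert
vaddr=489: (1,7) not in TLB -> MISS, insert
vaddr=502: (1,7) in TLB -> HIT
vaddr=1757: (6,6) not in TLB -> MISS, insert

Answer: MISS MISS HIT MISS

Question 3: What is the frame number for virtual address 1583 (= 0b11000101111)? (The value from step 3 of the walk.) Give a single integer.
Answer: 48

Derivation:
vaddr = 1583: l1_idx=6, l2_idx=1
L1[6] = 1; L2[1][1] = 48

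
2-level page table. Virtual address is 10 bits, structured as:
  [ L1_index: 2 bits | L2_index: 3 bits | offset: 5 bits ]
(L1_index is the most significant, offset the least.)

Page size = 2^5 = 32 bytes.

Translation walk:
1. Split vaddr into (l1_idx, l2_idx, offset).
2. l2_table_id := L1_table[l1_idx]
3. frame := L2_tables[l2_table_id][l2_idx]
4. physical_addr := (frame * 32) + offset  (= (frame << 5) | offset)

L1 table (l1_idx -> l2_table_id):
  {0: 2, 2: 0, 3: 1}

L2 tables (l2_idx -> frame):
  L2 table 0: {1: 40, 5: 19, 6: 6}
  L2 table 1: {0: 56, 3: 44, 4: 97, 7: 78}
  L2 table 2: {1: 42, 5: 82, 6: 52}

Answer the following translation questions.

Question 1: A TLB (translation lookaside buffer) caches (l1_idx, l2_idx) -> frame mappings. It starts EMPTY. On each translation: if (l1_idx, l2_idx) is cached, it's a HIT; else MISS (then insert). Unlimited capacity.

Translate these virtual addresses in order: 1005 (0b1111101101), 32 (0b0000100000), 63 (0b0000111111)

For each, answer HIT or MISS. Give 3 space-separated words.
Answer: MISS MISS HIT

Derivation:
vaddr=1005: (3,7) not in TLB -> MISS, insert
vaddr=32: (0,1) not in TLB -> MISS, insert
vaddr=63: (0,1) in TLB -> HIT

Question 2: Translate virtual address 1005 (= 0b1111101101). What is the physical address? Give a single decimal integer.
Answer: 2509

Derivation:
vaddr = 1005 = 0b1111101101
Split: l1_idx=3, l2_idx=7, offset=13
L1[3] = 1
L2[1][7] = 78
paddr = 78 * 32 + 13 = 2509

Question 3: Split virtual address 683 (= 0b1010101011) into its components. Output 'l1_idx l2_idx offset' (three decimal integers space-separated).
Answer: 2 5 11

Derivation:
vaddr = 683 = 0b1010101011
  top 2 bits -> l1_idx = 2
  next 3 bits -> l2_idx = 5
  bottom 5 bits -> offset = 11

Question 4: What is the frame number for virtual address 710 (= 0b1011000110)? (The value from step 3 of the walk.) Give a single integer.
Answer: 6

Derivation:
vaddr = 710: l1_idx=2, l2_idx=6
L1[2] = 0; L2[0][6] = 6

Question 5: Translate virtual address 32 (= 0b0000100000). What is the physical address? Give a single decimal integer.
vaddr = 32 = 0b0000100000
Split: l1_idx=0, l2_idx=1, offset=0
L1[0] = 2
L2[2][1] = 42
paddr = 42 * 32 + 0 = 1344

Answer: 1344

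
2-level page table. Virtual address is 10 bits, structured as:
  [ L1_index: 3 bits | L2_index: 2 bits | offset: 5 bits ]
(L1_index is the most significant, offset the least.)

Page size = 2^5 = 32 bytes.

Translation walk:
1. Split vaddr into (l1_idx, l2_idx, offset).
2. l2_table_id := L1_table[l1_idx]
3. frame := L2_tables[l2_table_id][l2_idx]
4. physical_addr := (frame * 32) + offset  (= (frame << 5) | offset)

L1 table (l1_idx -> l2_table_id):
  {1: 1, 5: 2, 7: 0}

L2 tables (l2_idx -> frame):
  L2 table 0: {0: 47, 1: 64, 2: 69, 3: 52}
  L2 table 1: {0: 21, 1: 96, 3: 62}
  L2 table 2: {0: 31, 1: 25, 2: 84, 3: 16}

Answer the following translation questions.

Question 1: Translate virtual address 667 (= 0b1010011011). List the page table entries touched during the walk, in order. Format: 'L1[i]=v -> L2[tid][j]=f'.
vaddr = 667 = 0b1010011011
Split: l1_idx=5, l2_idx=0, offset=27

Answer: L1[5]=2 -> L2[2][0]=31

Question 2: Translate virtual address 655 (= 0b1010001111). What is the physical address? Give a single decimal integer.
vaddr = 655 = 0b1010001111
Split: l1_idx=5, l2_idx=0, offset=15
L1[5] = 2
L2[2][0] = 31
paddr = 31 * 32 + 15 = 1007

Answer: 1007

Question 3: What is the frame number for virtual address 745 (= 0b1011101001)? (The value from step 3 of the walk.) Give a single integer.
vaddr = 745: l1_idx=5, l2_idx=3
L1[5] = 2; L2[2][3] = 16

Answer: 16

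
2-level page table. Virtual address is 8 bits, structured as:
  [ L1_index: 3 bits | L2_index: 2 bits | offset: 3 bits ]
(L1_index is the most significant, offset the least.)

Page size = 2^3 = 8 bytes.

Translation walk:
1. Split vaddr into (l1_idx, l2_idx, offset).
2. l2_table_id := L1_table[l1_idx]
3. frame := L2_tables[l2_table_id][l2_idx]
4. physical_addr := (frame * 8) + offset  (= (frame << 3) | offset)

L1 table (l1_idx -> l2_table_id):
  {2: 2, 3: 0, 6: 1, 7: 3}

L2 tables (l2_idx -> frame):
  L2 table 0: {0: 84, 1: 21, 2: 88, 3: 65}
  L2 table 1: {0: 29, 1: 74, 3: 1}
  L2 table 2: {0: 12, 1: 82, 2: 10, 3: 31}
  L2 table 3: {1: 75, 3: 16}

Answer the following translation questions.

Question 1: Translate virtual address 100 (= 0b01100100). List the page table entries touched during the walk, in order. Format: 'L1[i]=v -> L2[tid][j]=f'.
vaddr = 100 = 0b01100100
Split: l1_idx=3, l2_idx=0, offset=4

Answer: L1[3]=0 -> L2[0][0]=84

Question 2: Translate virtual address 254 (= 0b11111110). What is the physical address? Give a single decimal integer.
vaddr = 254 = 0b11111110
Split: l1_idx=7, l2_idx=3, offset=6
L1[7] = 3
L2[3][3] = 16
paddr = 16 * 8 + 6 = 134

Answer: 134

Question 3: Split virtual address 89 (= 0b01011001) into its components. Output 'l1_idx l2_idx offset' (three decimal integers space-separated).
vaddr = 89 = 0b01011001
  top 3 bits -> l1_idx = 2
  next 2 bits -> l2_idx = 3
  bottom 3 bits -> offset = 1

Answer: 2 3 1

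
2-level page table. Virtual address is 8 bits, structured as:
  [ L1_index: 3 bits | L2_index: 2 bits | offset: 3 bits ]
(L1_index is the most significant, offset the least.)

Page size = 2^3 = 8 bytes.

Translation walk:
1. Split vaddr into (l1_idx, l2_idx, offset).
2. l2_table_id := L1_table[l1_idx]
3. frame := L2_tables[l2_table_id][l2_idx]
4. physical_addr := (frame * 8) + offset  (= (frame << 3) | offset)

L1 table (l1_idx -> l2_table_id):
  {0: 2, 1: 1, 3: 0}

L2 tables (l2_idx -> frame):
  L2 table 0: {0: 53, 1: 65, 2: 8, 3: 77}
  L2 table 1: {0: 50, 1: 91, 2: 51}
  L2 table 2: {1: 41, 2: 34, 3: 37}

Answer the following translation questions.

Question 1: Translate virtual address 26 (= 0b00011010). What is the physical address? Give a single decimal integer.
vaddr = 26 = 0b00011010
Split: l1_idx=0, l2_idx=3, offset=2
L1[0] = 2
L2[2][3] = 37
paddr = 37 * 8 + 2 = 298

Answer: 298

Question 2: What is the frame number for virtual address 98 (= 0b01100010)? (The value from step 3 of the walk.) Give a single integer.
Answer: 53

Derivation:
vaddr = 98: l1_idx=3, l2_idx=0
L1[3] = 0; L2[0][0] = 53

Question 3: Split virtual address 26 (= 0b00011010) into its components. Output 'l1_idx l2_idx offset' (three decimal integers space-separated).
vaddr = 26 = 0b00011010
  top 3 bits -> l1_idx = 0
  next 2 bits -> l2_idx = 3
  bottom 3 bits -> offset = 2

Answer: 0 3 2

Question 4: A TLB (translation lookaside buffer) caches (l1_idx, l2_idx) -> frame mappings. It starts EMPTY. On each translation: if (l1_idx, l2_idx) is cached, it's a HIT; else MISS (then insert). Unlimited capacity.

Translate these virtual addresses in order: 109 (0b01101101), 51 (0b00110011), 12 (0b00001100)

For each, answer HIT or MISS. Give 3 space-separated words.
Answer: MISS MISS MISS

Derivation:
vaddr=109: (3,1) not in TLB -> MISS, insert
vaddr=51: (1,2) not in TLB -> MISS, insert
vaddr=12: (0,1) not in TLB -> MISS, insert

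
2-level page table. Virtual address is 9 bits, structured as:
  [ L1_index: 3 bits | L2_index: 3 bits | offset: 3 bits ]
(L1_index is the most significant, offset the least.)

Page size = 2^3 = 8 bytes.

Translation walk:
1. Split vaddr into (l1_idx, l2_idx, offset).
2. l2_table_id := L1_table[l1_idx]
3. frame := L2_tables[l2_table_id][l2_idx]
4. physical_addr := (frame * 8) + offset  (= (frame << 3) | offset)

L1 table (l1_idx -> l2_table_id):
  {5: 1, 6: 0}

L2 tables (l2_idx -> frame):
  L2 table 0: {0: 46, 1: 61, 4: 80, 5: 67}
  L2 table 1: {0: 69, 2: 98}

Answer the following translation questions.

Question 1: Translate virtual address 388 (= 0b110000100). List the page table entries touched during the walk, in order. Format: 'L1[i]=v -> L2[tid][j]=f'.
Answer: L1[6]=0 -> L2[0][0]=46

Derivation:
vaddr = 388 = 0b110000100
Split: l1_idx=6, l2_idx=0, offset=4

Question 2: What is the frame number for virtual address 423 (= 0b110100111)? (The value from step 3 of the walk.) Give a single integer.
Answer: 80

Derivation:
vaddr = 423: l1_idx=6, l2_idx=4
L1[6] = 0; L2[0][4] = 80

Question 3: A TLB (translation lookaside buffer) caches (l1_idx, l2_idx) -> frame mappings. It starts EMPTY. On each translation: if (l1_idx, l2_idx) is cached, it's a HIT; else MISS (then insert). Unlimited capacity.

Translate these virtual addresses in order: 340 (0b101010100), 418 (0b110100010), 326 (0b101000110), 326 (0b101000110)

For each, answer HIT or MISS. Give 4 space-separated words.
vaddr=340: (5,2) not in TLB -> MISS, insert
vaddr=418: (6,4) not in TLB -> MISS, insert
vaddr=326: (5,0) not in TLB -> MISS, insert
vaddr=326: (5,0) in TLB -> HIT

Answer: MISS MISS MISS HIT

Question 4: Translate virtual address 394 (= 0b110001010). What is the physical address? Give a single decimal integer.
Answer: 490

Derivation:
vaddr = 394 = 0b110001010
Split: l1_idx=6, l2_idx=1, offset=2
L1[6] = 0
L2[0][1] = 61
paddr = 61 * 8 + 2 = 490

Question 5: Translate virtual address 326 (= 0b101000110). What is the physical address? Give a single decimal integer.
Answer: 558

Derivation:
vaddr = 326 = 0b101000110
Split: l1_idx=5, l2_idx=0, offset=6
L1[5] = 1
L2[1][0] = 69
paddr = 69 * 8 + 6 = 558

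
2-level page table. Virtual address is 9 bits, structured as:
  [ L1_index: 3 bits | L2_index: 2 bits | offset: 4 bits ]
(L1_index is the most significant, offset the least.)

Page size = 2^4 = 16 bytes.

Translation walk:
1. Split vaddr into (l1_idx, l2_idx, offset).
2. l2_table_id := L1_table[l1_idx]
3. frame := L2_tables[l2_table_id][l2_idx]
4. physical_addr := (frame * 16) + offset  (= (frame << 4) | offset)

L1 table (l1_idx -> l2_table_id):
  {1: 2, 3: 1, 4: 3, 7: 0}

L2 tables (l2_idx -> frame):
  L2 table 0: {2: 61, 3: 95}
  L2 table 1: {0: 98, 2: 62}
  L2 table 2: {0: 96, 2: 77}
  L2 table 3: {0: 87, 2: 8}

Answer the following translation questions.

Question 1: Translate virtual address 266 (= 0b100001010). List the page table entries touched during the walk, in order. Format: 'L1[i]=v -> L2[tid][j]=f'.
vaddr = 266 = 0b100001010
Split: l1_idx=4, l2_idx=0, offset=10

Answer: L1[4]=3 -> L2[3][0]=87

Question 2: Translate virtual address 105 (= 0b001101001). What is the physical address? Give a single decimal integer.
Answer: 1241

Derivation:
vaddr = 105 = 0b001101001
Split: l1_idx=1, l2_idx=2, offset=9
L1[1] = 2
L2[2][2] = 77
paddr = 77 * 16 + 9 = 1241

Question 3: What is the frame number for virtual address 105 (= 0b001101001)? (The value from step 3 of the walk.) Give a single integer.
Answer: 77

Derivation:
vaddr = 105: l1_idx=1, l2_idx=2
L1[1] = 2; L2[2][2] = 77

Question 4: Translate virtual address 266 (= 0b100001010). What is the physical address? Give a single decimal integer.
Answer: 1402

Derivation:
vaddr = 266 = 0b100001010
Split: l1_idx=4, l2_idx=0, offset=10
L1[4] = 3
L2[3][0] = 87
paddr = 87 * 16 + 10 = 1402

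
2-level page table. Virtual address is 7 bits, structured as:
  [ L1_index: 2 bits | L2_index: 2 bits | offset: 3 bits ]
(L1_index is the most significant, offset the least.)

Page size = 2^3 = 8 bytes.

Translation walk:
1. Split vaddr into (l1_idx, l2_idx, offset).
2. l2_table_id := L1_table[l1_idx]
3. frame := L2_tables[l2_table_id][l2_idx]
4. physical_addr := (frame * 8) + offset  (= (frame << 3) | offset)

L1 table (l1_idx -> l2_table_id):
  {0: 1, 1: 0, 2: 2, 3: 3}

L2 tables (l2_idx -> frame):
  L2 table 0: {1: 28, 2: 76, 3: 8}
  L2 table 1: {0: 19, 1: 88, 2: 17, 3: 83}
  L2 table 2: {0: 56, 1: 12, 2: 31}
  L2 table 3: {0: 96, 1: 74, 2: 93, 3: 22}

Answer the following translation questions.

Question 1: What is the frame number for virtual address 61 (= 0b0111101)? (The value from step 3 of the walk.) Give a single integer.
Answer: 8

Derivation:
vaddr = 61: l1_idx=1, l2_idx=3
L1[1] = 0; L2[0][3] = 8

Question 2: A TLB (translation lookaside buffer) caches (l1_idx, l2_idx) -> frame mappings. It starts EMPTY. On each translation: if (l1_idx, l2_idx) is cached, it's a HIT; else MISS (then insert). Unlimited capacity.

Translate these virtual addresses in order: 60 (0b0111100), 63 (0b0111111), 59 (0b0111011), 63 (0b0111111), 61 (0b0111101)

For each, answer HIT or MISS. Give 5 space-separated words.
vaddr=60: (1,3) not in TLB -> MISS, insert
vaddr=63: (1,3) in TLB -> HIT
vaddr=59: (1,3) in TLB -> HIT
vaddr=63: (1,3) in TLB -> HIT
vaddr=61: (1,3) in TLB -> HIT

Answer: MISS HIT HIT HIT HIT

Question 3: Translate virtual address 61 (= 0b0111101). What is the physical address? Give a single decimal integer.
Answer: 69

Derivation:
vaddr = 61 = 0b0111101
Split: l1_idx=1, l2_idx=3, offset=5
L1[1] = 0
L2[0][3] = 8
paddr = 8 * 8 + 5 = 69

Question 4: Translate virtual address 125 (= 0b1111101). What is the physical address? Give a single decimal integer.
Answer: 181

Derivation:
vaddr = 125 = 0b1111101
Split: l1_idx=3, l2_idx=3, offset=5
L1[3] = 3
L2[3][3] = 22
paddr = 22 * 8 + 5 = 181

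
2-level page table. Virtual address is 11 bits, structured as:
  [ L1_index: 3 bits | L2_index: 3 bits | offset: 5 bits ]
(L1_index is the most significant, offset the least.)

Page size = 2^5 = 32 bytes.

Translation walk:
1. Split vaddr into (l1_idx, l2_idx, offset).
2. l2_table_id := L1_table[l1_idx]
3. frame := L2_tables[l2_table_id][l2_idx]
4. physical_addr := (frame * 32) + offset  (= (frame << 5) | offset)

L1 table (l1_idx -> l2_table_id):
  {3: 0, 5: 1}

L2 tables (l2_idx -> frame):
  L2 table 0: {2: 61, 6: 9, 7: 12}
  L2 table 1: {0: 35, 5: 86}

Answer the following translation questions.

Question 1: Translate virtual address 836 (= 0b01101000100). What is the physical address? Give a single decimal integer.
vaddr = 836 = 0b01101000100
Split: l1_idx=3, l2_idx=2, offset=4
L1[3] = 0
L2[0][2] = 61
paddr = 61 * 32 + 4 = 1956

Answer: 1956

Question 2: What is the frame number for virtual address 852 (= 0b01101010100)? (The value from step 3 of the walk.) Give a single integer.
vaddr = 852: l1_idx=3, l2_idx=2
L1[3] = 0; L2[0][2] = 61

Answer: 61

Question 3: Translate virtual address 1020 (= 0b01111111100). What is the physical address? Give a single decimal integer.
Answer: 412

Derivation:
vaddr = 1020 = 0b01111111100
Split: l1_idx=3, l2_idx=7, offset=28
L1[3] = 0
L2[0][7] = 12
paddr = 12 * 32 + 28 = 412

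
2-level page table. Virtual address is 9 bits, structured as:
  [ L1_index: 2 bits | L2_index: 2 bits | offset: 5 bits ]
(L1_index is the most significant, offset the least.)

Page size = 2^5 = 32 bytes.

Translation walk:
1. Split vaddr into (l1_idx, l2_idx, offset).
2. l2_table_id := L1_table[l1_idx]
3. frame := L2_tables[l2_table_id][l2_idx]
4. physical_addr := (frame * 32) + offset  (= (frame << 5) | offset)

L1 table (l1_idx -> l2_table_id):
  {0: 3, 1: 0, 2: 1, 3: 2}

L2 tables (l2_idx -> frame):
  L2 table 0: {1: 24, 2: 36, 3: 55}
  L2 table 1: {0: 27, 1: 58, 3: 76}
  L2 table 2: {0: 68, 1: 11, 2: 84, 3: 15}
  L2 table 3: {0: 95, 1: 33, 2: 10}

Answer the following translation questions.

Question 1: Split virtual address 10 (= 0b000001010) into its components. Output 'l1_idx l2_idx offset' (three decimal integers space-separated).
vaddr = 10 = 0b000001010
  top 2 bits -> l1_idx = 0
  next 2 bits -> l2_idx = 0
  bottom 5 bits -> offset = 10

Answer: 0 0 10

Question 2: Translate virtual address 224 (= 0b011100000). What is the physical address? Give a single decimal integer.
Answer: 1760

Derivation:
vaddr = 224 = 0b011100000
Split: l1_idx=1, l2_idx=3, offset=0
L1[1] = 0
L2[0][3] = 55
paddr = 55 * 32 + 0 = 1760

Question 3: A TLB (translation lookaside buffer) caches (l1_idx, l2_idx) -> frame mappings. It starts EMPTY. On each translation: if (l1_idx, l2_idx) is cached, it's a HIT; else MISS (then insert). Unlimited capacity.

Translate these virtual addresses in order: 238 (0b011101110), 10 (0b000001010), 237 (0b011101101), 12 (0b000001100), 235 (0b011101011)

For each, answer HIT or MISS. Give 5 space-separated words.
Answer: MISS MISS HIT HIT HIT

Derivation:
vaddr=238: (1,3) not in TLB -> MISS, insert
vaddr=10: (0,0) not in TLB -> MISS, insert
vaddr=237: (1,3) in TLB -> HIT
vaddr=12: (0,0) in TLB -> HIT
vaddr=235: (1,3) in TLB -> HIT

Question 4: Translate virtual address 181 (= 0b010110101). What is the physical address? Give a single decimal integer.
Answer: 789

Derivation:
vaddr = 181 = 0b010110101
Split: l1_idx=1, l2_idx=1, offset=21
L1[1] = 0
L2[0][1] = 24
paddr = 24 * 32 + 21 = 789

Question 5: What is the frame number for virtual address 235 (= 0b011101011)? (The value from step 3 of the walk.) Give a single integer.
vaddr = 235: l1_idx=1, l2_idx=3
L1[1] = 0; L2[0][3] = 55

Answer: 55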